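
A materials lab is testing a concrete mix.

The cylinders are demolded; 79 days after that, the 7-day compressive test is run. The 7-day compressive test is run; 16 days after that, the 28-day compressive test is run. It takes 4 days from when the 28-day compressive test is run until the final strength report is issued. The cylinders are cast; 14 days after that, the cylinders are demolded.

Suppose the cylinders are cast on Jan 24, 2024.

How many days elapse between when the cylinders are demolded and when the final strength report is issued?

Causal path: the cylinders are demolded → the 7-day compressive test is run → the 28-day compressive test is run → the final strength report is issued.
Total delay along the path: 79 + 16 + 4 = 99 days.

99 days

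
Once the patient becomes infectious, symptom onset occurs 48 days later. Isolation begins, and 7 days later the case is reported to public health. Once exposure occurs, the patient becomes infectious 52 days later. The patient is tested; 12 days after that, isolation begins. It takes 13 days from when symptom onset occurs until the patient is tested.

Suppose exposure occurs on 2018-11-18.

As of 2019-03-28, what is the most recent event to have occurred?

Exposure occurs: Nov 18, 2018.
The patient becomes infectious: Nov 18, 2018 + 52 days = Jan 9, 2019.
Symptom onset occurs: Jan 9, 2019 + 48 days = Feb 26, 2019.
The patient is tested: Feb 26, 2019 + 13 days = Mar 11, 2019.
Isolation begins: Mar 11, 2019 + 12 days = Mar 23, 2019.
The case is reported to public health: Mar 23, 2019 + 7 days = Mar 30, 2019.
Mar 28, 2019 falls between when isolation begins (Mar 23, 2019) and when the case is reported to public health (Mar 30, 2019).

Isolation begins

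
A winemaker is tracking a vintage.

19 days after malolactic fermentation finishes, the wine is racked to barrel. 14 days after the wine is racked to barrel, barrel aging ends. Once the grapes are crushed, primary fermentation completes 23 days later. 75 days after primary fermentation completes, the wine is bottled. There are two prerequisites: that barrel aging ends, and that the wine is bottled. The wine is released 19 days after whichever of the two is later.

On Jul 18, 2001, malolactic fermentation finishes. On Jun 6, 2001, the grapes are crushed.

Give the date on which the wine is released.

Malolactic fermentation finishes: Jul 18, 2001.
The wine is racked to barrel: Jul 18, 2001 + 19 days = Aug 6, 2001.
Barrel aging ends: Aug 6, 2001 + 14 days = Aug 20, 2001.
The grapes are crushed: Jun 6, 2001.
Primary fermentation completes: Jun 6, 2001 + 23 days = Jun 29, 2001.
The wine is bottled: Jun 29, 2001 + 75 days = Sep 12, 2001.
Both prerequisites met — barrel aging ends (Aug 20, 2001), the wine is bottled (Sep 12, 2001); the later is Sep 12, 2001.
The wine is released: Sep 12, 2001 + 19 days = Oct 1, 2001.

Oct 1, 2001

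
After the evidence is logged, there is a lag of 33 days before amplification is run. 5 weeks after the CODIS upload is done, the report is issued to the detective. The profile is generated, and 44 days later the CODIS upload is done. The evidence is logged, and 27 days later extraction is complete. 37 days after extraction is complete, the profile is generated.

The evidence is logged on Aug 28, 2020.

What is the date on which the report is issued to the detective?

Jan 18, 2021

The evidence is logged: Aug 28, 2020.
Extraction is complete: Aug 28, 2020 + 27 days = Sep 24, 2020.
The profile is generated: Sep 24, 2020 + 37 days = Oct 31, 2020.
The CODIS upload is done: Oct 31, 2020 + 44 days = Dec 14, 2020.
The report is issued to the detective: Dec 14, 2020 + 5 weeks = Jan 18, 2021.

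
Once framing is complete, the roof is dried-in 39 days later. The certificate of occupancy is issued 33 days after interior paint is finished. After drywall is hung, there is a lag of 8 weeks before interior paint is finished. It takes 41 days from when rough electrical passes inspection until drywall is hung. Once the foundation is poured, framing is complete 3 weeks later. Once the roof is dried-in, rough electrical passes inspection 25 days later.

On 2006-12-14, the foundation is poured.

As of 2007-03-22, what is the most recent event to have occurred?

Rough electrical passes inspection

The foundation is poured: Dec 14, 2006.
Framing is complete: Dec 14, 2006 + 3 weeks = Jan 4, 2007.
The roof is dried-in: Jan 4, 2007 + 39 days = Feb 12, 2007.
Rough electrical passes inspection: Feb 12, 2007 + 25 days = Mar 9, 2007.
Drywall is hung: Mar 9, 2007 + 41 days = Apr 19, 2007.
Interior paint is finished: Apr 19, 2007 + 8 weeks = Jun 14, 2007.
The certificate of occupancy is issued: Jun 14, 2007 + 33 days = Jul 17, 2007.
Mar 22, 2007 falls between when rough electrical passes inspection (Mar 9, 2007) and when drywall is hung (Apr 19, 2007).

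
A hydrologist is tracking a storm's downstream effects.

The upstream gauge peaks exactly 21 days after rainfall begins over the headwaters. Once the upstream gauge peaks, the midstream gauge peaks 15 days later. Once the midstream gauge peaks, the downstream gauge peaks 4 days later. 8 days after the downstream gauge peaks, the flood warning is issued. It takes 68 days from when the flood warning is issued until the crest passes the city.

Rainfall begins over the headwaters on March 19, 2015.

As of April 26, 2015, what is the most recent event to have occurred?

Rainfall begins over the headwaters: Mar 19, 2015.
The upstream gauge peaks: Mar 19, 2015 + 21 days = Apr 9, 2015.
The midstream gauge peaks: Apr 9, 2015 + 15 days = Apr 24, 2015.
The downstream gauge peaks: Apr 24, 2015 + 4 days = Apr 28, 2015.
The flood warning is issued: Apr 28, 2015 + 8 days = May 6, 2015.
The crest passes the city: May 6, 2015 + 68 days = Jul 13, 2015.
Apr 26, 2015 falls between when the midstream gauge peaks (Apr 24, 2015) and when the downstream gauge peaks (Apr 28, 2015).

The midstream gauge peaks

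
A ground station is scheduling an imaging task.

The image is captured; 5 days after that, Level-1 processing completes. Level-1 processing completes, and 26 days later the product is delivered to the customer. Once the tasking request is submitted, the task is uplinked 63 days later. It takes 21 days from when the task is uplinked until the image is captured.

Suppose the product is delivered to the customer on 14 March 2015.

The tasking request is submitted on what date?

The product is delivered to the customer: Mar 14, 2015.
Level-1 processing completes: Mar 14, 2015 − 26 days = Feb 16, 2015.
The image is captured: Feb 16, 2015 − 5 days = Feb 11, 2015.
The task is uplinked: Feb 11, 2015 − 21 days = Jan 21, 2015.
The tasking request is submitted: Jan 21, 2015 − 63 days = Nov 19, 2014.

19 November 2014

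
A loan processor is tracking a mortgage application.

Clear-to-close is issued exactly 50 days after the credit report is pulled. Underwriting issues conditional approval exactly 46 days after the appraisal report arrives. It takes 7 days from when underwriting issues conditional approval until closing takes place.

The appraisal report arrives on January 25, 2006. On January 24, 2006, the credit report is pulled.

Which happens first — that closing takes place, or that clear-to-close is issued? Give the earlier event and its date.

The appraisal report arrives: Jan 25, 2006.
Underwriting issues conditional approval: Jan 25, 2006 + 46 days = Mar 12, 2006.
Closing takes place: Mar 12, 2006 + 7 days = Mar 19, 2006.
The credit report is pulled: Jan 24, 2006.
Clear-to-close is issued: Jan 24, 2006 + 50 days = Mar 15, 2006.
Comparing: closing takes place on Mar 19, 2006 vs clear-to-close is issued on Mar 15, 2006. Earlier: clear-to-close is issued.

Clear-to-close is issued — March 15, 2006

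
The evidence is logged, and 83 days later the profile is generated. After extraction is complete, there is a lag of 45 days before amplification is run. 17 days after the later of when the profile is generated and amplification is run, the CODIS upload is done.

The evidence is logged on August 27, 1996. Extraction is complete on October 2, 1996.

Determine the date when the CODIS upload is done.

The evidence is logged: Aug 27, 1996.
The profile is generated: Aug 27, 1996 + 83 days = Nov 18, 1996.
Extraction is complete: Oct 2, 1996.
Amplification is run: Oct 2, 1996 + 45 days = Nov 16, 1996.
Both prerequisites met — the profile is generated (Nov 18, 1996), amplification is run (Nov 16, 1996); the later is Nov 18, 1996.
The CODIS upload is done: Nov 18, 1996 + 17 days = Dec 5, 1996.

December 5, 1996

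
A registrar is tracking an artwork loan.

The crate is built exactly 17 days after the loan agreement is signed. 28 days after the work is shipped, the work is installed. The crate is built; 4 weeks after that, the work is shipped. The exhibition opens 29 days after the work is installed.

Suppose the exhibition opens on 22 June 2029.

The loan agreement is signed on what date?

12 March 2029

The exhibition opens: Jun 22, 2029.
The work is installed: Jun 22, 2029 − 29 days = May 24, 2029.
The work is shipped: May 24, 2029 − 28 days = Apr 26, 2029.
The crate is built: Apr 26, 2029 − 4 weeks = Mar 29, 2029.
The loan agreement is signed: Mar 29, 2029 − 17 days = Mar 12, 2029.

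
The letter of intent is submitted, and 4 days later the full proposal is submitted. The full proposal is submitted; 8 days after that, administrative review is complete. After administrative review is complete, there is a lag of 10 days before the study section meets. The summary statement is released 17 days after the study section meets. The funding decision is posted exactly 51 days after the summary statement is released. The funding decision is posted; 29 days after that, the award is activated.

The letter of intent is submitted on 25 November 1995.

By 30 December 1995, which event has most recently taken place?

The study section meets

The letter of intent is submitted: Nov 25, 1995.
The full proposal is submitted: Nov 25, 1995 + 4 days = Nov 29, 1995.
Administrative review is complete: Nov 29, 1995 + 8 days = Dec 7, 1995.
The study section meets: Dec 7, 1995 + 10 days = Dec 17, 1995.
The summary statement is released: Dec 17, 1995 + 17 days = Jan 3, 1996.
The funding decision is posted: Jan 3, 1996 + 51 days = Feb 23, 1996.
The award is activated: Feb 23, 1996 + 29 days = Mar 23, 1996.
Dec 30, 1995 falls between when the study section meets (Dec 17, 1995) and when the summary statement is released (Jan 3, 1996).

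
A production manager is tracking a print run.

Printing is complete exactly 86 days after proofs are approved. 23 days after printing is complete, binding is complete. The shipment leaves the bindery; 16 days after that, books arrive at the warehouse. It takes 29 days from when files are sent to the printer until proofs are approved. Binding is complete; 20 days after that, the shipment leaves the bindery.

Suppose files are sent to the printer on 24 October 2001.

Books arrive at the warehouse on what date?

Files are sent to the printer: Oct 24, 2001.
Proofs are approved: Oct 24, 2001 + 29 days = Nov 22, 2001.
Printing is complete: Nov 22, 2001 + 86 days = Feb 16, 2002.
Binding is complete: Feb 16, 2002 + 23 days = Mar 11, 2002.
The shipment leaves the bindery: Mar 11, 2002 + 20 days = Mar 31, 2002.
Books arrive at the warehouse: Mar 31, 2002 + 16 days = Apr 16, 2002.

16 April 2002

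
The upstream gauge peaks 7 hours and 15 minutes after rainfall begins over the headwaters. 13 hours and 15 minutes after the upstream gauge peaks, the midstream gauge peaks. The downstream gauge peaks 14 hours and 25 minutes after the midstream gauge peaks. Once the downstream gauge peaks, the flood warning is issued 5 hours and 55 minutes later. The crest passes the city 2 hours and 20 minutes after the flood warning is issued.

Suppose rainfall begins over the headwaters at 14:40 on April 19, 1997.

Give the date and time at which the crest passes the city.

09:50 on April 21, 1997

Rainfall begins over the headwaters: 14:40 Apr 19, 1997.
The upstream gauge peaks: 14:40 Apr 19, 1997 + 7h15m = 21:55 Apr 19, 1997.
The midstream gauge peaks: 21:55 Apr 19, 1997 + 13h15m = 11:10 Apr 20, 1997.
The downstream gauge peaks: 11:10 Apr 20, 1997 + 14h25m = 01:35 Apr 21, 1997.
The flood warning is issued: 01:35 Apr 21, 1997 + 5h55m = 07:30 Apr 21, 1997.
The crest passes the city: 07:30 Apr 21, 1997 + 2h20m = 09:50 Apr 21, 1997.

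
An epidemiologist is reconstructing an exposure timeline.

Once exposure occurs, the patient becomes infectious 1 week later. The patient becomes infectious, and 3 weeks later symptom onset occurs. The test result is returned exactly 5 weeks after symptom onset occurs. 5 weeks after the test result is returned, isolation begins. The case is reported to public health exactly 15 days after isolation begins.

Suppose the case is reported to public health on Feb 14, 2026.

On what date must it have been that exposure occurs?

The case is reported to public health: Feb 14, 2026.
Isolation begins: Feb 14, 2026 − 15 days = Jan 30, 2026.
The test result is returned: Jan 30, 2026 − 5 weeks = Dec 26, 2025.
Symptom onset occurs: Dec 26, 2025 − 5 weeks = Nov 21, 2025.
The patient becomes infectious: Nov 21, 2025 − 3 weeks = Oct 31, 2025.
Exposure occurs: Oct 31, 2025 − 1 week = Oct 24, 2025.

Oct 24, 2025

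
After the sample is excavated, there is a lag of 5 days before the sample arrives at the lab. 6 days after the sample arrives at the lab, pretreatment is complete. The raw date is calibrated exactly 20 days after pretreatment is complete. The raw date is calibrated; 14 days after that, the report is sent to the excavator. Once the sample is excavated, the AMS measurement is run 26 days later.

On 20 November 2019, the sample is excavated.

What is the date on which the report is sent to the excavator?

4 January 2020

The sample is excavated: Nov 20, 2019.
The sample arrives at the lab: Nov 20, 2019 + 5 days = Nov 25, 2019.
Pretreatment is complete: Nov 25, 2019 + 6 days = Dec 1, 2019.
The raw date is calibrated: Dec 1, 2019 + 20 days = Dec 21, 2019.
The report is sent to the excavator: Dec 21, 2019 + 14 days = Jan 4, 2020.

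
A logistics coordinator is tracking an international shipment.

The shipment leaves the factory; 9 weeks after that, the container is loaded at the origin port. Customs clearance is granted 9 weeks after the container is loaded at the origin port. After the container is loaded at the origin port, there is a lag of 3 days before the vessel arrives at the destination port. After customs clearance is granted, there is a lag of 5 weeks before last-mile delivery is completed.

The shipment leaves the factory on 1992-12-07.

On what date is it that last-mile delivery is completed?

The shipment leaves the factory: Dec 7, 1992.
The container is loaded at the origin port: Dec 7, 1992 + 9 weeks = Feb 8, 1993.
Customs clearance is granted: Feb 8, 1993 + 9 weeks = Apr 12, 1993.
Last-mile delivery is completed: Apr 12, 1993 + 5 weeks = May 17, 1993.

1993-05-17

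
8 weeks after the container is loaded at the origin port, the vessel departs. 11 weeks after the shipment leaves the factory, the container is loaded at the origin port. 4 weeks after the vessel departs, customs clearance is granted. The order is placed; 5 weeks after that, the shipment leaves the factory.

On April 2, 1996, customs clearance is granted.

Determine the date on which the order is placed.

September 19, 1995

Customs clearance is granted: Apr 2, 1996.
The vessel departs: Apr 2, 1996 − 4 weeks = Mar 5, 1996.
The container is loaded at the origin port: Mar 5, 1996 − 8 weeks = Jan 9, 1996.
The shipment leaves the factory: Jan 9, 1996 − 11 weeks = Oct 24, 1995.
The order is placed: Oct 24, 1995 − 5 weeks = Sep 19, 1995.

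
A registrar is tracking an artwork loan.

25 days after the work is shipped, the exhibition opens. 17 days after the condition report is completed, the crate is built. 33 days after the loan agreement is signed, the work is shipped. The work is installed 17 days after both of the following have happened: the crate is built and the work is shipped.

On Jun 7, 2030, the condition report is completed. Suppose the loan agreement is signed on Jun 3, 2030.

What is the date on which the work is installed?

Jul 23, 2030

The condition report is completed: Jun 7, 2030.
The crate is built: Jun 7, 2030 + 17 days = Jun 24, 2030.
The loan agreement is signed: Jun 3, 2030.
The work is shipped: Jun 3, 2030 + 33 days = Jul 6, 2030.
Both prerequisites met — the crate is built (Jun 24, 2030), the work is shipped (Jul 6, 2030); the later is Jul 6, 2030.
The work is installed: Jul 6, 2030 + 17 days = Jul 23, 2030.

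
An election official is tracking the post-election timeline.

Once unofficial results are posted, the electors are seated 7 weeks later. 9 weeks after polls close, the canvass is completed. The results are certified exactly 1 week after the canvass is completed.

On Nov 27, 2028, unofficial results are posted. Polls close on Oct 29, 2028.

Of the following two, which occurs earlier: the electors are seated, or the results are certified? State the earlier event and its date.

The results are certified — Jan 7, 2029

Unofficial results are posted: Nov 27, 2028.
The electors are seated: Nov 27, 2028 + 7 weeks = Jan 15, 2029.
Polls close: Oct 29, 2028.
The canvass is completed: Oct 29, 2028 + 9 weeks = Dec 31, 2028.
The results are certified: Dec 31, 2028 + 1 week = Jan 7, 2029.
Comparing: the electors are seated on Jan 15, 2029 vs the results are certified on Jan 7, 2029. Earlier: the results are certified.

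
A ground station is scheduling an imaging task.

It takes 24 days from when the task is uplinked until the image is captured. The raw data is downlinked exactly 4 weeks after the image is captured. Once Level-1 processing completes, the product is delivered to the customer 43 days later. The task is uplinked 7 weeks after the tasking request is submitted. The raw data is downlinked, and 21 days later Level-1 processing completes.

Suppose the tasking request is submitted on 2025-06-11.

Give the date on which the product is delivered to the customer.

2025-11-23

The tasking request is submitted: Jun 11, 2025.
The task is uplinked: Jun 11, 2025 + 7 weeks = Jul 30, 2025.
The image is captured: Jul 30, 2025 + 24 days = Aug 23, 2025.
The raw data is downlinked: Aug 23, 2025 + 4 weeks = Sep 20, 2025.
Level-1 processing completes: Sep 20, 2025 + 21 days = Oct 11, 2025.
The product is delivered to the customer: Oct 11, 2025 + 43 days = Nov 23, 2025.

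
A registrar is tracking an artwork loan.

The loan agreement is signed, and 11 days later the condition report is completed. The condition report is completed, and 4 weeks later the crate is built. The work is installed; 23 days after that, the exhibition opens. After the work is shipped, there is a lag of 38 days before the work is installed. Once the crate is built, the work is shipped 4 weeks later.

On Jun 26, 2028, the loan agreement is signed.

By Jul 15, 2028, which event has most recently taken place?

The loan agreement is signed: Jun 26, 2028.
The condition report is completed: Jun 26, 2028 + 11 days = Jul 7, 2028.
The crate is built: Jul 7, 2028 + 4 weeks = Aug 4, 2028.
The work is shipped: Aug 4, 2028 + 4 weeks = Sep 1, 2028.
The work is installed: Sep 1, 2028 + 38 days = Oct 9, 2028.
The exhibition opens: Oct 9, 2028 + 23 days = Nov 1, 2028.
Jul 15, 2028 falls between when the condition report is completed (Jul 7, 2028) and when the crate is built (Aug 4, 2028).

The condition report is completed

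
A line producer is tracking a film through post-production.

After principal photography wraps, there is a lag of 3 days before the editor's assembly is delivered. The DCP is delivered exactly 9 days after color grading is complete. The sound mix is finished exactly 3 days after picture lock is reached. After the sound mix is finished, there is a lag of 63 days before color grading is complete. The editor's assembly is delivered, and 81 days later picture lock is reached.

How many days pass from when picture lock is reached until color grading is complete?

66 days

Causal path: picture lock is reached → the sound mix is finished → color grading is complete.
Total delay along the path: 3 + 63 = 66 days.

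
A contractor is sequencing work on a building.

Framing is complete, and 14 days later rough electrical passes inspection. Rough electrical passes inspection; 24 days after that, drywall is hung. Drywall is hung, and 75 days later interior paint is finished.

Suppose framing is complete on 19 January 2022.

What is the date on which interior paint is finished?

12 May 2022

Framing is complete: Jan 19, 2022.
Rough electrical passes inspection: Jan 19, 2022 + 14 days = Feb 2, 2022.
Drywall is hung: Feb 2, 2022 + 24 days = Feb 26, 2022.
Interior paint is finished: Feb 26, 2022 + 75 days = May 12, 2022.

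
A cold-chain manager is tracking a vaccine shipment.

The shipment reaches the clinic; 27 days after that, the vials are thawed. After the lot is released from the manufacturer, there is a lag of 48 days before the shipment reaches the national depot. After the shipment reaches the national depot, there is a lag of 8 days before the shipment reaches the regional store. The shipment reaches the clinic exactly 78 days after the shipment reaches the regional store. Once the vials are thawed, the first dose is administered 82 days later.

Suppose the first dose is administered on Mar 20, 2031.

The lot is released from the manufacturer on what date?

Jul 20, 2030

The first dose is administered: Mar 20, 2031.
The vials are thawed: Mar 20, 2031 − 82 days = Dec 28, 2030.
The shipment reaches the clinic: Dec 28, 2030 − 27 days = Dec 1, 2030.
The shipment reaches the regional store: Dec 1, 2030 − 78 days = Sep 14, 2030.
The shipment reaches the national depot: Sep 14, 2030 − 8 days = Sep 6, 2030.
The lot is released from the manufacturer: Sep 6, 2030 − 48 days = Jul 20, 2030.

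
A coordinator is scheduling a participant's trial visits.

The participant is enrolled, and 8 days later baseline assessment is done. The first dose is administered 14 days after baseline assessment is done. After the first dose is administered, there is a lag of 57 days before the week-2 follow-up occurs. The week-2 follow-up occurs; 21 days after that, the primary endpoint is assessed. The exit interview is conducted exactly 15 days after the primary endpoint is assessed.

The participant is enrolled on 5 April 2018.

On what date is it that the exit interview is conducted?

29 July 2018

The participant is enrolled: Apr 5, 2018.
Baseline assessment is done: Apr 5, 2018 + 8 days = Apr 13, 2018.
The first dose is administered: Apr 13, 2018 + 14 days = Apr 27, 2018.
The week-2 follow-up occurs: Apr 27, 2018 + 57 days = Jun 23, 2018.
The primary endpoint is assessed: Jun 23, 2018 + 21 days = Jul 14, 2018.
The exit interview is conducted: Jul 14, 2018 + 15 days = Jul 29, 2018.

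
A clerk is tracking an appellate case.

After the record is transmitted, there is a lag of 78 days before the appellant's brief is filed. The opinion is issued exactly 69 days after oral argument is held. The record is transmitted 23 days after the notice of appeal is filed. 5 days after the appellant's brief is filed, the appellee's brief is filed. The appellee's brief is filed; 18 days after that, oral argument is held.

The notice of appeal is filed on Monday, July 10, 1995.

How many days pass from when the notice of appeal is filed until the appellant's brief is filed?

Causal path: the notice of appeal is filed → the record is transmitted → the appellant's brief is filed.
Total delay along the path: 23 + 78 = 101 days.

101 days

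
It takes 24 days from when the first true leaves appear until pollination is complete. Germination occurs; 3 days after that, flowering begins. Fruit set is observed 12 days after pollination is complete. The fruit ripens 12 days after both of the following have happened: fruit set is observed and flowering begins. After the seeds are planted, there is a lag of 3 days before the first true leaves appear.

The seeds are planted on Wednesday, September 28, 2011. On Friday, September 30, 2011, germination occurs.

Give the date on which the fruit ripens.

The seeds are planted: Sep 28, 2011.
The first true leaves appear: Sep 28, 2011 + 3 days = Oct 1, 2011.
Pollination is complete: Oct 1, 2011 + 24 days = Oct 25, 2011.
Fruit set is observed: Oct 25, 2011 + 12 days = Nov 6, 2011.
Germination occurs: Sep 30, 2011.
Flowering begins: Sep 30, 2011 + 3 days = Oct 3, 2011.
Both prerequisites met — fruit set is observed (Nov 6, 2011), flowering begins (Oct 3, 2011); the later is Nov 6, 2011.
The fruit ripens: Nov 6, 2011 + 12 days = Nov 18, 2011.

Friday, November 18, 2011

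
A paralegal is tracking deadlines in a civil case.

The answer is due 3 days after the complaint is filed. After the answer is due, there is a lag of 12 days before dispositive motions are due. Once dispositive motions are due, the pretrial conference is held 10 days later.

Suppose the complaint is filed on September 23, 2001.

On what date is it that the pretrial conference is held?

The complaint is filed: Sep 23, 2001.
The answer is due: Sep 23, 2001 + 3 days = Sep 26, 2001.
Dispositive motions are due: Sep 26, 2001 + 12 days = Oct 8, 2001.
The pretrial conference is held: Oct 8, 2001 + 10 days = Oct 18, 2001.

October 18, 2001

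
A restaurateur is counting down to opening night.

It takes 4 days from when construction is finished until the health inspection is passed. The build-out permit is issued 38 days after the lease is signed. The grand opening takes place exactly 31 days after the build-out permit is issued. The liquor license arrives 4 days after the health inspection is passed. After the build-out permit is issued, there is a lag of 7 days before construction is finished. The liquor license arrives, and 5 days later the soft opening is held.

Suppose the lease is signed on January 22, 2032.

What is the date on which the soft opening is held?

The lease is signed: Jan 22, 2032.
The build-out permit is issued: Jan 22, 2032 + 38 days = Feb 29, 2032.
Construction is finished: Feb 29, 2032 + 7 days = Mar 7, 2032.
The health inspection is passed: Mar 7, 2032 + 4 days = Mar 11, 2032.
The liquor license arrives: Mar 11, 2032 + 4 days = Mar 15, 2032.
The soft opening is held: Mar 15, 2032 + 5 days = Mar 20, 2032.

March 20, 2032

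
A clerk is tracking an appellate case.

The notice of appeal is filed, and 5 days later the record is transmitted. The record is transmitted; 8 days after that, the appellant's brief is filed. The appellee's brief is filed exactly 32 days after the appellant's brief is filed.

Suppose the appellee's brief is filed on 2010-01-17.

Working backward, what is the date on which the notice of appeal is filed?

The appellee's brief is filed: Jan 17, 2010.
The appellant's brief is filed: Jan 17, 2010 − 32 days = Dec 16, 2009.
The record is transmitted: Dec 16, 2009 − 8 days = Dec 8, 2009.
The notice of appeal is filed: Dec 8, 2009 − 5 days = Dec 3, 2009.

2009-12-03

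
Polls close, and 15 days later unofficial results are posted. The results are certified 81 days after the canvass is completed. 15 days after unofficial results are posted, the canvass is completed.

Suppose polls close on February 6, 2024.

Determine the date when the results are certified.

May 27, 2024

Polls close: Feb 6, 2024.
Unofficial results are posted: Feb 6, 2024 + 15 days = Feb 21, 2024.
The canvass is completed: Feb 21, 2024 + 15 days = Mar 7, 2024.
The results are certified: Mar 7, 2024 + 81 days = May 27, 2024.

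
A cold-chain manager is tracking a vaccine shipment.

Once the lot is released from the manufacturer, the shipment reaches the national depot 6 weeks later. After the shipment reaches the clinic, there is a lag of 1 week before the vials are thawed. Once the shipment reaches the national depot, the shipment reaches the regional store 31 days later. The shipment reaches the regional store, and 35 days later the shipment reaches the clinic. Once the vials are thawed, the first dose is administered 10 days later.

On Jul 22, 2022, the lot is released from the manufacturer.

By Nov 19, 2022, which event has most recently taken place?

The lot is released from the manufacturer: Jul 22, 2022.
The shipment reaches the national depot: Jul 22, 2022 + 6 weeks = Sep 2, 2022.
The shipment reaches the regional store: Sep 2, 2022 + 31 days = Oct 3, 2022.
The shipment reaches the clinic: Oct 3, 2022 + 35 days = Nov 7, 2022.
The vials are thawed: Nov 7, 2022 + 1 week = Nov 14, 2022.
The first dose is administered: Nov 14, 2022 + 10 days = Nov 24, 2022.
Nov 19, 2022 falls between when the vials are thawed (Nov 14, 2022) and when the first dose is administered (Nov 24, 2022).

The vials are thawed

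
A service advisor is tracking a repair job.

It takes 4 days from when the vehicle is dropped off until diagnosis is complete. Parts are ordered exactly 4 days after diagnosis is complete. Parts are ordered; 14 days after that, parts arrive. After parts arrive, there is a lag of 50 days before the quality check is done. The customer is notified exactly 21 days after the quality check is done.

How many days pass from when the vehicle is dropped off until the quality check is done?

72 days

Causal path: the vehicle is dropped off → diagnosis is complete → parts are ordered → parts arrive → the quality check is done.
Total delay along the path: 4 + 4 + 14 + 50 = 72 days.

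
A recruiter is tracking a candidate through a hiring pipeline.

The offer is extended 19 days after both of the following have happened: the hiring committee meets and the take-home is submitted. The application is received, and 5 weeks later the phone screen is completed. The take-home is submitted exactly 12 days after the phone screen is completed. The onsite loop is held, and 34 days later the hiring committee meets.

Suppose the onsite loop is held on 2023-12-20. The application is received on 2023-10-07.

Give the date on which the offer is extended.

2024-02-11

The onsite loop is held: Dec 20, 2023.
The hiring committee meets: Dec 20, 2023 + 34 days = Jan 23, 2024.
The application is received: Oct 7, 2023.
The phone screen is completed: Oct 7, 2023 + 5 weeks = Nov 11, 2023.
The take-home is submitted: Nov 11, 2023 + 12 days = Nov 23, 2023.
Both prerequisites met — the hiring committee meets (Jan 23, 2024), the take-home is submitted (Nov 23, 2023); the later is Jan 23, 2024.
The offer is extended: Jan 23, 2024 + 19 days = Feb 11, 2024.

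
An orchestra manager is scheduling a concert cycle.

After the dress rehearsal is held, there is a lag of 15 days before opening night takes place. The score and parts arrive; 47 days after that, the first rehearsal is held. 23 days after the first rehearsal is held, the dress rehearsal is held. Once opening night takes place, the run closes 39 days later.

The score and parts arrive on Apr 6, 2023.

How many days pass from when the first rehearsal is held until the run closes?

Causal path: the first rehearsal is held → the dress rehearsal is held → opening night takes place → the run closes.
Total delay along the path: 23 + 15 + 39 = 77 days.

77 days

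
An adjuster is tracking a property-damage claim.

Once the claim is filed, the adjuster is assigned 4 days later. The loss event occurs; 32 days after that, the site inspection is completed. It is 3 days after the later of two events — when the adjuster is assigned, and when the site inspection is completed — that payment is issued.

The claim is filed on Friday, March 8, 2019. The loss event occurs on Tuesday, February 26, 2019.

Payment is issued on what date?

The claim is filed: Mar 8, 2019.
The adjuster is assigned: Mar 8, 2019 + 4 days = Mar 12, 2019.
The loss event occurs: Feb 26, 2019.
The site inspection is completed: Feb 26, 2019 + 32 days = Mar 30, 2019.
Both prerequisites met — the adjuster is assigned (Mar 12, 2019), the site inspection is completed (Mar 30, 2019); the later is Mar 30, 2019.
Payment is issued: Mar 30, 2019 + 3 days = Apr 2, 2019.

Tuesday, April 2, 2019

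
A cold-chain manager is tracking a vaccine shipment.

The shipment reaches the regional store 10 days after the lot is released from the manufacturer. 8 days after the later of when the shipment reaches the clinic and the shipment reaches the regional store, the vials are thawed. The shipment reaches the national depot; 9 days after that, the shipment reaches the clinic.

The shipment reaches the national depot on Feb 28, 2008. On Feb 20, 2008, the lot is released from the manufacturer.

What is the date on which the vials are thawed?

Mar 16, 2008

The shipment reaches the national depot: Feb 28, 2008.
The shipment reaches the clinic: Feb 28, 2008 + 9 days = Mar 8, 2008.
The lot is released from the manufacturer: Feb 20, 2008.
The shipment reaches the regional store: Feb 20, 2008 + 10 days = Mar 1, 2008.
Both prerequisites met — the shipment reaches the clinic (Mar 8, 2008), the shipment reaches the regional store (Mar 1, 2008); the later is Mar 8, 2008.
The vials are thawed: Mar 8, 2008 + 8 days = Mar 16, 2008.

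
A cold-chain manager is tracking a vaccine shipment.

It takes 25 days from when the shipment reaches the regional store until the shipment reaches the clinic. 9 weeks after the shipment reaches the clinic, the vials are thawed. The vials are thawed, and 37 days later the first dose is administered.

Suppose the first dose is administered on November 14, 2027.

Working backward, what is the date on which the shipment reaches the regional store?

July 12, 2027

The first dose is administered: Nov 14, 2027.
The vials are thawed: Nov 14, 2027 − 37 days = Oct 8, 2027.
The shipment reaches the clinic: Oct 8, 2027 − 9 weeks = Aug 6, 2027.
The shipment reaches the regional store: Aug 6, 2027 − 25 days = Jul 12, 2027.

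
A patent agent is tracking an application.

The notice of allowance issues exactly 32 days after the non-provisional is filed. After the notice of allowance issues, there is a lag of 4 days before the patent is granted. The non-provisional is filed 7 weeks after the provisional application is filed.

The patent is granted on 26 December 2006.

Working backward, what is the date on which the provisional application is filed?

2 October 2006

The patent is granted: Dec 26, 2006.
The notice of allowance issues: Dec 26, 2006 − 4 days = Dec 22, 2006.
The non-provisional is filed: Dec 22, 2006 − 32 days = Nov 20, 2006.
The provisional application is filed: Nov 20, 2006 − 7 weeks = Oct 2, 2006.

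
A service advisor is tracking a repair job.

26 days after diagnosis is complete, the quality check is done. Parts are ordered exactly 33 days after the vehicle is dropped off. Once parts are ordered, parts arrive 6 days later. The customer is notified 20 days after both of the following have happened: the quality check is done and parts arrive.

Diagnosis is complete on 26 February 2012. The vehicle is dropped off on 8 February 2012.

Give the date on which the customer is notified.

12 April 2012

Diagnosis is complete: Feb 26, 2012.
The quality check is done: Feb 26, 2012 + 26 days = Mar 23, 2012.
The vehicle is dropped off: Feb 8, 2012.
Parts are ordered: Feb 8, 2012 + 33 days = Mar 12, 2012.
Parts arrive: Mar 12, 2012 + 6 days = Mar 18, 2012.
Both prerequisites met — the quality check is done (Mar 23, 2012), parts arrive (Mar 18, 2012); the later is Mar 23, 2012.
The customer is notified: Mar 23, 2012 + 20 days = Apr 12, 2012.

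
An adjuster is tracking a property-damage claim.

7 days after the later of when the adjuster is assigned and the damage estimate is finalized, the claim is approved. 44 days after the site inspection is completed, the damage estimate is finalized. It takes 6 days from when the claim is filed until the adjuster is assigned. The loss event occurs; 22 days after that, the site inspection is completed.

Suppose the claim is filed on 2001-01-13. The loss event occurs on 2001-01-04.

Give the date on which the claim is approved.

2001-03-18

The claim is filed: Jan 13, 2001.
The adjuster is assigned: Jan 13, 2001 + 6 days = Jan 19, 2001.
The loss event occurs: Jan 4, 2001.
The site inspection is completed: Jan 4, 2001 + 22 days = Jan 26, 2001.
The damage estimate is finalized: Jan 26, 2001 + 44 days = Mar 11, 2001.
Both prerequisites met — the adjuster is assigned (Jan 19, 2001), the damage estimate is finalized (Mar 11, 2001); the later is Mar 11, 2001.
The claim is approved: Mar 11, 2001 + 7 days = Mar 18, 2001.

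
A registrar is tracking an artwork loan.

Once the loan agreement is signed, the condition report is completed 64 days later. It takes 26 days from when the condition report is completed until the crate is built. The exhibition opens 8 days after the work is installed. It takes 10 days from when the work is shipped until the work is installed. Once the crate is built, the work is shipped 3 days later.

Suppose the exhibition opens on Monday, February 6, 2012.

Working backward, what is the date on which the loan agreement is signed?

Tuesday, October 18, 2011

The exhibition opens: Feb 6, 2012.
The work is installed: Feb 6, 2012 − 8 days = Jan 29, 2012.
The work is shipped: Jan 29, 2012 − 10 days = Jan 19, 2012.
The crate is built: Jan 19, 2012 − 3 days = Jan 16, 2012.
The condition report is completed: Jan 16, 2012 − 26 days = Dec 21, 2011.
The loan agreement is signed: Dec 21, 2011 − 64 days = Oct 18, 2011.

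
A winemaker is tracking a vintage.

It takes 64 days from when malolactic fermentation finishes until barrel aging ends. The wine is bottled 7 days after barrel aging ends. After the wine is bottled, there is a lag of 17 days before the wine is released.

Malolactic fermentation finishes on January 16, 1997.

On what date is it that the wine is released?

Malolactic fermentation finishes: Jan 16, 1997.
Barrel aging ends: Jan 16, 1997 + 64 days = Mar 21, 1997.
The wine is bottled: Mar 21, 1997 + 7 days = Mar 28, 1997.
The wine is released: Mar 28, 1997 + 17 days = Apr 14, 1997.

April 14, 1997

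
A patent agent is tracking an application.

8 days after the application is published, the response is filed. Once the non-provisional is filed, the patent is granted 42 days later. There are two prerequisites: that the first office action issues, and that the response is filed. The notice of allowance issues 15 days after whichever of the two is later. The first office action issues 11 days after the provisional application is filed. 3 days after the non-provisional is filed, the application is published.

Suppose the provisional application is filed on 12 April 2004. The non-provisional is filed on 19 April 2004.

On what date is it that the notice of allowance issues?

The provisional application is filed: Apr 12, 2004.
The first office action issues: Apr 12, 2004 + 11 days = Apr 23, 2004.
The non-provisional is filed: Apr 19, 2004.
The application is published: Apr 19, 2004 + 3 days = Apr 22, 2004.
The response is filed: Apr 22, 2004 + 8 days = Apr 30, 2004.
Both prerequisites met — the first office action issues (Apr 23, 2004), the response is filed (Apr 30, 2004); the later is Apr 30, 2004.
The notice of allowance issues: Apr 30, 2004 + 15 days = May 15, 2004.

15 May 2004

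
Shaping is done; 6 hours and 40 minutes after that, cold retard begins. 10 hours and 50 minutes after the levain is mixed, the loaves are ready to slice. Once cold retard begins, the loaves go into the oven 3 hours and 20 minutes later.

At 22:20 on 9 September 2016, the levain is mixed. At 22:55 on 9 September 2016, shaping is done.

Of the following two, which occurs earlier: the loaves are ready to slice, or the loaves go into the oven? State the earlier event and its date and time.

The loaves go into the oven — 08:55 on 10 September 2016

The levain is mixed: 22:20 Sep 9, 2016.
The loaves are ready to slice: 22:20 Sep 9, 2016 + 10h50m = 09:10 Sep 10, 2016.
Shaping is done: 22:55 Sep 9, 2016.
Cold retard begins: 22:55 Sep 9, 2016 + 6h40m = 05:35 Sep 10, 2016.
The loaves go into the oven: 05:35 Sep 10, 2016 + 3h20m = 08:55 Sep 10, 2016.
Comparing: the loaves are ready to slice at 09:10 Sep 10, 2016 vs the loaves go into the oven at 08:55 Sep 10, 2016. Earlier: the loaves go into the oven.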